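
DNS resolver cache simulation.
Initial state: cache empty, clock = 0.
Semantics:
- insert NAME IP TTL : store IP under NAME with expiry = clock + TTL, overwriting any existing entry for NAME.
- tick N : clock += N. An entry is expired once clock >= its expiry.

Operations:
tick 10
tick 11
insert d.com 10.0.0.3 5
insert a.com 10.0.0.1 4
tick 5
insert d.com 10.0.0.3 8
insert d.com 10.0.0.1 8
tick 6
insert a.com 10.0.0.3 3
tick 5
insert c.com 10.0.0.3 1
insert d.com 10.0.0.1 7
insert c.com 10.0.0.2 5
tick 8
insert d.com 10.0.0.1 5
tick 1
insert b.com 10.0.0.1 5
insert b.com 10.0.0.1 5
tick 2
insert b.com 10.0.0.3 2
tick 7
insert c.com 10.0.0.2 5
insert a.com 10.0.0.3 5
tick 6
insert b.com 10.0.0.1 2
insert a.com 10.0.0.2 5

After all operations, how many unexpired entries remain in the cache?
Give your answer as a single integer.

Answer: 2

Derivation:
Op 1: tick 10 -> clock=10.
Op 2: tick 11 -> clock=21.
Op 3: insert d.com -> 10.0.0.3 (expiry=21+5=26). clock=21
Op 4: insert a.com -> 10.0.0.1 (expiry=21+4=25). clock=21
Op 5: tick 5 -> clock=26. purged={a.com,d.com}
Op 6: insert d.com -> 10.0.0.3 (expiry=26+8=34). clock=26
Op 7: insert d.com -> 10.0.0.1 (expiry=26+8=34). clock=26
Op 8: tick 6 -> clock=32.
Op 9: insert a.com -> 10.0.0.3 (expiry=32+3=35). clock=32
Op 10: tick 5 -> clock=37. purged={a.com,d.com}
Op 11: insert c.com -> 10.0.0.3 (expiry=37+1=38). clock=37
Op 12: insert d.com -> 10.0.0.1 (expiry=37+7=44). clock=37
Op 13: insert c.com -> 10.0.0.2 (expiry=37+5=42). clock=37
Op 14: tick 8 -> clock=45. purged={c.com,d.com}
Op 15: insert d.com -> 10.0.0.1 (expiry=45+5=50). clock=45
Op 16: tick 1 -> clock=46.
Op 17: insert b.com -> 10.0.0.1 (expiry=46+5=51). clock=46
Op 18: insert b.com -> 10.0.0.1 (expiry=46+5=51). clock=46
Op 19: tick 2 -> clock=48.
Op 20: insert b.com -> 10.0.0.3 (expiry=48+2=50). clock=48
Op 21: tick 7 -> clock=55. purged={b.com,d.com}
Op 22: insert c.com -> 10.0.0.2 (expiry=55+5=60). clock=55
Op 23: insert a.com -> 10.0.0.3 (expiry=55+5=60). clock=55
Op 24: tick 6 -> clock=61. purged={a.com,c.com}
Op 25: insert b.com -> 10.0.0.1 (expiry=61+2=63). clock=61
Op 26: insert a.com -> 10.0.0.2 (expiry=61+5=66). clock=61
Final cache (unexpired): {a.com,b.com} -> size=2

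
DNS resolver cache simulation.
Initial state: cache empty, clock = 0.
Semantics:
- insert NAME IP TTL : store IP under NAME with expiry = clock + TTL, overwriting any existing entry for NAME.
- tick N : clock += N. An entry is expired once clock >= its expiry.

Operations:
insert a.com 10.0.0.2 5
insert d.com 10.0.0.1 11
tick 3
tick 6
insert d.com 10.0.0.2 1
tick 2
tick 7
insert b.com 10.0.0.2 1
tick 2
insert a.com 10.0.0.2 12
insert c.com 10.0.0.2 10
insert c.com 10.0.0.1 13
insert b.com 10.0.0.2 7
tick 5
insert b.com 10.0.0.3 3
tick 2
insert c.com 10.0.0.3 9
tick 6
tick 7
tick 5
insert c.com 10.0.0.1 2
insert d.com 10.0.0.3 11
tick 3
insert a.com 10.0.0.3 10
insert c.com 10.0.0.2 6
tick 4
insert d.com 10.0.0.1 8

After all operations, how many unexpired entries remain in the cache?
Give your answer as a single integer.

Op 1: insert a.com -> 10.0.0.2 (expiry=0+5=5). clock=0
Op 2: insert d.com -> 10.0.0.1 (expiry=0+11=11). clock=0
Op 3: tick 3 -> clock=3.
Op 4: tick 6 -> clock=9. purged={a.com}
Op 5: insert d.com -> 10.0.0.2 (expiry=9+1=10). clock=9
Op 6: tick 2 -> clock=11. purged={d.com}
Op 7: tick 7 -> clock=18.
Op 8: insert b.com -> 10.0.0.2 (expiry=18+1=19). clock=18
Op 9: tick 2 -> clock=20. purged={b.com}
Op 10: insert a.com -> 10.0.0.2 (expiry=20+12=32). clock=20
Op 11: insert c.com -> 10.0.0.2 (expiry=20+10=30). clock=20
Op 12: insert c.com -> 10.0.0.1 (expiry=20+13=33). clock=20
Op 13: insert b.com -> 10.0.0.2 (expiry=20+7=27). clock=20
Op 14: tick 5 -> clock=25.
Op 15: insert b.com -> 10.0.0.3 (expiry=25+3=28). clock=25
Op 16: tick 2 -> clock=27.
Op 17: insert c.com -> 10.0.0.3 (expiry=27+9=36). clock=27
Op 18: tick 6 -> clock=33. purged={a.com,b.com}
Op 19: tick 7 -> clock=40. purged={c.com}
Op 20: tick 5 -> clock=45.
Op 21: insert c.com -> 10.0.0.1 (expiry=45+2=47). clock=45
Op 22: insert d.com -> 10.0.0.3 (expiry=45+11=56). clock=45
Op 23: tick 3 -> clock=48. purged={c.com}
Op 24: insert a.com -> 10.0.0.3 (expiry=48+10=58). clock=48
Op 25: insert c.com -> 10.0.0.2 (expiry=48+6=54). clock=48
Op 26: tick 4 -> clock=52.
Op 27: insert d.com -> 10.0.0.1 (expiry=52+8=60). clock=52
Final cache (unexpired): {a.com,c.com,d.com} -> size=3

Answer: 3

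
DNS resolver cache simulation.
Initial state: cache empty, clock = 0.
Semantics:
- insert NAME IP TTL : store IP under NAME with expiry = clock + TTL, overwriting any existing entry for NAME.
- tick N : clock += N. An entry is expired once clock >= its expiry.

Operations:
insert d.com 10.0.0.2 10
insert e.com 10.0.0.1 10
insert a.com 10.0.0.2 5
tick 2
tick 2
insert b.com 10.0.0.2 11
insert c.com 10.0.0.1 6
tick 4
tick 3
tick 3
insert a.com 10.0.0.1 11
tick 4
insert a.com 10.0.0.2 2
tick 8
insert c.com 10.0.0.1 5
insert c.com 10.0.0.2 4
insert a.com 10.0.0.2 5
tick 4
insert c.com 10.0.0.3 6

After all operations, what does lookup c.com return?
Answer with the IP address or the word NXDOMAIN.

Answer: 10.0.0.3

Derivation:
Op 1: insert d.com -> 10.0.0.2 (expiry=0+10=10). clock=0
Op 2: insert e.com -> 10.0.0.1 (expiry=0+10=10). clock=0
Op 3: insert a.com -> 10.0.0.2 (expiry=0+5=5). clock=0
Op 4: tick 2 -> clock=2.
Op 5: tick 2 -> clock=4.
Op 6: insert b.com -> 10.0.0.2 (expiry=4+11=15). clock=4
Op 7: insert c.com -> 10.0.0.1 (expiry=4+6=10). clock=4
Op 8: tick 4 -> clock=8. purged={a.com}
Op 9: tick 3 -> clock=11. purged={c.com,d.com,e.com}
Op 10: tick 3 -> clock=14.
Op 11: insert a.com -> 10.0.0.1 (expiry=14+11=25). clock=14
Op 12: tick 4 -> clock=18. purged={b.com}
Op 13: insert a.com -> 10.0.0.2 (expiry=18+2=20). clock=18
Op 14: tick 8 -> clock=26. purged={a.com}
Op 15: insert c.com -> 10.0.0.1 (expiry=26+5=31). clock=26
Op 16: insert c.com -> 10.0.0.2 (expiry=26+4=30). clock=26
Op 17: insert a.com -> 10.0.0.2 (expiry=26+5=31). clock=26
Op 18: tick 4 -> clock=30. purged={c.com}
Op 19: insert c.com -> 10.0.0.3 (expiry=30+6=36). clock=30
lookup c.com: present, ip=10.0.0.3 expiry=36 > clock=30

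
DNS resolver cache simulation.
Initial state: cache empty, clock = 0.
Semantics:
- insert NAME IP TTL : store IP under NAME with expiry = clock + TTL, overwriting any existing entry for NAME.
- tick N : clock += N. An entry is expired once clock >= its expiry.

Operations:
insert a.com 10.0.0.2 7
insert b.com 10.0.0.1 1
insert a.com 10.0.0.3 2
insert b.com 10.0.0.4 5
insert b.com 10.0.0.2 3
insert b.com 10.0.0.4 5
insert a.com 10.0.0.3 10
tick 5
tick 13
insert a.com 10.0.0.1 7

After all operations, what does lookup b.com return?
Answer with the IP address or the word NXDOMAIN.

Answer: NXDOMAIN

Derivation:
Op 1: insert a.com -> 10.0.0.2 (expiry=0+7=7). clock=0
Op 2: insert b.com -> 10.0.0.1 (expiry=0+1=1). clock=0
Op 3: insert a.com -> 10.0.0.3 (expiry=0+2=2). clock=0
Op 4: insert b.com -> 10.0.0.4 (expiry=0+5=5). clock=0
Op 5: insert b.com -> 10.0.0.2 (expiry=0+3=3). clock=0
Op 6: insert b.com -> 10.0.0.4 (expiry=0+5=5). clock=0
Op 7: insert a.com -> 10.0.0.3 (expiry=0+10=10). clock=0
Op 8: tick 5 -> clock=5. purged={b.com}
Op 9: tick 13 -> clock=18. purged={a.com}
Op 10: insert a.com -> 10.0.0.1 (expiry=18+7=25). clock=18
lookup b.com: not in cache (expired or never inserted)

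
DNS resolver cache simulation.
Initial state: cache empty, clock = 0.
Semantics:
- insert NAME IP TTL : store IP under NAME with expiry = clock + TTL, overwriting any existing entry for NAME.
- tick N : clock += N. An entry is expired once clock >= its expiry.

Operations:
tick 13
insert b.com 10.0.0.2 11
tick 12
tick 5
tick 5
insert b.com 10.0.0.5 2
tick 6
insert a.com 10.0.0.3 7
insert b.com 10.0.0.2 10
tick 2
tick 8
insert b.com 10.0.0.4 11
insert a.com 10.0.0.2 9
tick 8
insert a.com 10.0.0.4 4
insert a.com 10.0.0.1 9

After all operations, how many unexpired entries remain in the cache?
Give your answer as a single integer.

Op 1: tick 13 -> clock=13.
Op 2: insert b.com -> 10.0.0.2 (expiry=13+11=24). clock=13
Op 3: tick 12 -> clock=25. purged={b.com}
Op 4: tick 5 -> clock=30.
Op 5: tick 5 -> clock=35.
Op 6: insert b.com -> 10.0.0.5 (expiry=35+2=37). clock=35
Op 7: tick 6 -> clock=41. purged={b.com}
Op 8: insert a.com -> 10.0.0.3 (expiry=41+7=48). clock=41
Op 9: insert b.com -> 10.0.0.2 (expiry=41+10=51). clock=41
Op 10: tick 2 -> clock=43.
Op 11: tick 8 -> clock=51. purged={a.com,b.com}
Op 12: insert b.com -> 10.0.0.4 (expiry=51+11=62). clock=51
Op 13: insert a.com -> 10.0.0.2 (expiry=51+9=60). clock=51
Op 14: tick 8 -> clock=59.
Op 15: insert a.com -> 10.0.0.4 (expiry=59+4=63). clock=59
Op 16: insert a.com -> 10.0.0.1 (expiry=59+9=68). clock=59
Final cache (unexpired): {a.com,b.com} -> size=2

Answer: 2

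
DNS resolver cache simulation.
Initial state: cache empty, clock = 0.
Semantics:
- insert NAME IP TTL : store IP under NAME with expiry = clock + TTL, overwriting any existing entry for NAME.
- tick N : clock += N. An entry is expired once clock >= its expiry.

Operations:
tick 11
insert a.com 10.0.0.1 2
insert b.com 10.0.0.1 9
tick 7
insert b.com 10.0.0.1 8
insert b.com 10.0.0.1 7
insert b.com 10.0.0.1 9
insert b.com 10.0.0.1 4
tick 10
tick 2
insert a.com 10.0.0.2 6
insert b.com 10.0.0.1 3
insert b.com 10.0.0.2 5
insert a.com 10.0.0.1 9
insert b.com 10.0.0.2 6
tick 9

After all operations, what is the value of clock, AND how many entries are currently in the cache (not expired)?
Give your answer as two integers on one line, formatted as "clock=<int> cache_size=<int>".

Answer: clock=39 cache_size=0

Derivation:
Op 1: tick 11 -> clock=11.
Op 2: insert a.com -> 10.0.0.1 (expiry=11+2=13). clock=11
Op 3: insert b.com -> 10.0.0.1 (expiry=11+9=20). clock=11
Op 4: tick 7 -> clock=18. purged={a.com}
Op 5: insert b.com -> 10.0.0.1 (expiry=18+8=26). clock=18
Op 6: insert b.com -> 10.0.0.1 (expiry=18+7=25). clock=18
Op 7: insert b.com -> 10.0.0.1 (expiry=18+9=27). clock=18
Op 8: insert b.com -> 10.0.0.1 (expiry=18+4=22). clock=18
Op 9: tick 10 -> clock=28. purged={b.com}
Op 10: tick 2 -> clock=30.
Op 11: insert a.com -> 10.0.0.2 (expiry=30+6=36). clock=30
Op 12: insert b.com -> 10.0.0.1 (expiry=30+3=33). clock=30
Op 13: insert b.com -> 10.0.0.2 (expiry=30+5=35). clock=30
Op 14: insert a.com -> 10.0.0.1 (expiry=30+9=39). clock=30
Op 15: insert b.com -> 10.0.0.2 (expiry=30+6=36). clock=30
Op 16: tick 9 -> clock=39. purged={a.com,b.com}
Final clock = 39
Final cache (unexpired): {} -> size=0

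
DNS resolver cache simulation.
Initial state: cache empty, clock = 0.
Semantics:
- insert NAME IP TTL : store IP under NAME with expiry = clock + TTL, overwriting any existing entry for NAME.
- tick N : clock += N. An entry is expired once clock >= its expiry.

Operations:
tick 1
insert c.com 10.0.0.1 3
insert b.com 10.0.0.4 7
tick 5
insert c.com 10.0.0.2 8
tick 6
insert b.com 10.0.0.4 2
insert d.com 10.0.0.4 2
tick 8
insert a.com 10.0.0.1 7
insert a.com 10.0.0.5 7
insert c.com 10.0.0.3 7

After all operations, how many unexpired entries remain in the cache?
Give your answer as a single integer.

Answer: 2

Derivation:
Op 1: tick 1 -> clock=1.
Op 2: insert c.com -> 10.0.0.1 (expiry=1+3=4). clock=1
Op 3: insert b.com -> 10.0.0.4 (expiry=1+7=8). clock=1
Op 4: tick 5 -> clock=6. purged={c.com}
Op 5: insert c.com -> 10.0.0.2 (expiry=6+8=14). clock=6
Op 6: tick 6 -> clock=12. purged={b.com}
Op 7: insert b.com -> 10.0.0.4 (expiry=12+2=14). clock=12
Op 8: insert d.com -> 10.0.0.4 (expiry=12+2=14). clock=12
Op 9: tick 8 -> clock=20. purged={b.com,c.com,d.com}
Op 10: insert a.com -> 10.0.0.1 (expiry=20+7=27). clock=20
Op 11: insert a.com -> 10.0.0.5 (expiry=20+7=27). clock=20
Op 12: insert c.com -> 10.0.0.3 (expiry=20+7=27). clock=20
Final cache (unexpired): {a.com,c.com} -> size=2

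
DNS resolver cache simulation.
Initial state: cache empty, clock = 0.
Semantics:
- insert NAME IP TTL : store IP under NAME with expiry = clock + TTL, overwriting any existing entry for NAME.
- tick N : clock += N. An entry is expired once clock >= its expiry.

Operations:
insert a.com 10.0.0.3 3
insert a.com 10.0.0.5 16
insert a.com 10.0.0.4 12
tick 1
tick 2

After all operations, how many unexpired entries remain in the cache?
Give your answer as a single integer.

Op 1: insert a.com -> 10.0.0.3 (expiry=0+3=3). clock=0
Op 2: insert a.com -> 10.0.0.5 (expiry=0+16=16). clock=0
Op 3: insert a.com -> 10.0.0.4 (expiry=0+12=12). clock=0
Op 4: tick 1 -> clock=1.
Op 5: tick 2 -> clock=3.
Final cache (unexpired): {a.com} -> size=1

Answer: 1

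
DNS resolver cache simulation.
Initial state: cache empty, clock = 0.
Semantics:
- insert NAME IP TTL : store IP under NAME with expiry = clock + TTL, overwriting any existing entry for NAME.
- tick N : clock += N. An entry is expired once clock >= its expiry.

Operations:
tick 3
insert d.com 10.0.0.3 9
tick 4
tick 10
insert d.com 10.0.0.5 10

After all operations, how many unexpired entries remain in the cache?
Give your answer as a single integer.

Op 1: tick 3 -> clock=3.
Op 2: insert d.com -> 10.0.0.3 (expiry=3+9=12). clock=3
Op 3: tick 4 -> clock=7.
Op 4: tick 10 -> clock=17. purged={d.com}
Op 5: insert d.com -> 10.0.0.5 (expiry=17+10=27). clock=17
Final cache (unexpired): {d.com} -> size=1

Answer: 1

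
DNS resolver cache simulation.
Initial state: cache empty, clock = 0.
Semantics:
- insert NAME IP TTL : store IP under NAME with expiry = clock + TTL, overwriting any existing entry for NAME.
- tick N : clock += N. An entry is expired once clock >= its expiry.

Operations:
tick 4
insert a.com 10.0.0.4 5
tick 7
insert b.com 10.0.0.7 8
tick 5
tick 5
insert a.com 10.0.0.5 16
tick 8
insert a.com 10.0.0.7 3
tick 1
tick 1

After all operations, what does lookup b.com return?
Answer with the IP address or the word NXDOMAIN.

Op 1: tick 4 -> clock=4.
Op 2: insert a.com -> 10.0.0.4 (expiry=4+5=9). clock=4
Op 3: tick 7 -> clock=11. purged={a.com}
Op 4: insert b.com -> 10.0.0.7 (expiry=11+8=19). clock=11
Op 5: tick 5 -> clock=16.
Op 6: tick 5 -> clock=21. purged={b.com}
Op 7: insert a.com -> 10.0.0.5 (expiry=21+16=37). clock=21
Op 8: tick 8 -> clock=29.
Op 9: insert a.com -> 10.0.0.7 (expiry=29+3=32). clock=29
Op 10: tick 1 -> clock=30.
Op 11: tick 1 -> clock=31.
lookup b.com: not in cache (expired or never inserted)

Answer: NXDOMAIN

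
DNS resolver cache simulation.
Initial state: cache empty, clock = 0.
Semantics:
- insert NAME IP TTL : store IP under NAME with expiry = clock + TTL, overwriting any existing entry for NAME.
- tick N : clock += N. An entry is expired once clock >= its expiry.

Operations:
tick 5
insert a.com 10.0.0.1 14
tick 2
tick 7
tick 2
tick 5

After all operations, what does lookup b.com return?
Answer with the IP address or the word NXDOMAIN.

Answer: NXDOMAIN

Derivation:
Op 1: tick 5 -> clock=5.
Op 2: insert a.com -> 10.0.0.1 (expiry=5+14=19). clock=5
Op 3: tick 2 -> clock=7.
Op 4: tick 7 -> clock=14.
Op 5: tick 2 -> clock=16.
Op 6: tick 5 -> clock=21. purged={a.com}
lookup b.com: not in cache (expired or never inserted)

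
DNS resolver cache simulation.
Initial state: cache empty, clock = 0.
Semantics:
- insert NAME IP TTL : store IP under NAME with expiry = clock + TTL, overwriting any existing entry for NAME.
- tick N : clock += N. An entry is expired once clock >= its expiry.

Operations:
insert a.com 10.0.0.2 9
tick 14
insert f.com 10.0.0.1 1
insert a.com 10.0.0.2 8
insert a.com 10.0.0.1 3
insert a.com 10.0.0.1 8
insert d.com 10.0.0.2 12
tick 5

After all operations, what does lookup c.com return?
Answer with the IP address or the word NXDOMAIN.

Op 1: insert a.com -> 10.0.0.2 (expiry=0+9=9). clock=0
Op 2: tick 14 -> clock=14. purged={a.com}
Op 3: insert f.com -> 10.0.0.1 (expiry=14+1=15). clock=14
Op 4: insert a.com -> 10.0.0.2 (expiry=14+8=22). clock=14
Op 5: insert a.com -> 10.0.0.1 (expiry=14+3=17). clock=14
Op 6: insert a.com -> 10.0.0.1 (expiry=14+8=22). clock=14
Op 7: insert d.com -> 10.0.0.2 (expiry=14+12=26). clock=14
Op 8: tick 5 -> clock=19. purged={f.com}
lookup c.com: not in cache (expired or never inserted)

Answer: NXDOMAIN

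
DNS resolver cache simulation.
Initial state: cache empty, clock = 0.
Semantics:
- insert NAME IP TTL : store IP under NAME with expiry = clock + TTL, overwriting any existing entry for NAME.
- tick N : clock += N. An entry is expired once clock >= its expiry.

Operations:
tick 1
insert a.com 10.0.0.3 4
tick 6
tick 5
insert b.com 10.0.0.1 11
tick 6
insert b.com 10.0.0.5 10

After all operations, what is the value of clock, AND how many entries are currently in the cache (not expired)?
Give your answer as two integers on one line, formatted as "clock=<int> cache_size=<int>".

Op 1: tick 1 -> clock=1.
Op 2: insert a.com -> 10.0.0.3 (expiry=1+4=5). clock=1
Op 3: tick 6 -> clock=7. purged={a.com}
Op 4: tick 5 -> clock=12.
Op 5: insert b.com -> 10.0.0.1 (expiry=12+11=23). clock=12
Op 6: tick 6 -> clock=18.
Op 7: insert b.com -> 10.0.0.5 (expiry=18+10=28). clock=18
Final clock = 18
Final cache (unexpired): {b.com} -> size=1

Answer: clock=18 cache_size=1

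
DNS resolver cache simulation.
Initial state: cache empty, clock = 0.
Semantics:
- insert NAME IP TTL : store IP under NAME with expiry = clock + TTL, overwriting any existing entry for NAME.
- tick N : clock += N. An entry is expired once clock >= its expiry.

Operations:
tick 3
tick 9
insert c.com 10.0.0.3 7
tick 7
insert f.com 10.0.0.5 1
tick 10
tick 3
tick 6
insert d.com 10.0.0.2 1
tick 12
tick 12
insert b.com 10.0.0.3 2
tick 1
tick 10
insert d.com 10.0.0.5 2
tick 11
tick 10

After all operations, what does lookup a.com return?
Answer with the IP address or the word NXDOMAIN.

Answer: NXDOMAIN

Derivation:
Op 1: tick 3 -> clock=3.
Op 2: tick 9 -> clock=12.
Op 3: insert c.com -> 10.0.0.3 (expiry=12+7=19). clock=12
Op 4: tick 7 -> clock=19. purged={c.com}
Op 5: insert f.com -> 10.0.0.5 (expiry=19+1=20). clock=19
Op 6: tick 10 -> clock=29. purged={f.com}
Op 7: tick 3 -> clock=32.
Op 8: tick 6 -> clock=38.
Op 9: insert d.com -> 10.0.0.2 (expiry=38+1=39). clock=38
Op 10: tick 12 -> clock=50. purged={d.com}
Op 11: tick 12 -> clock=62.
Op 12: insert b.com -> 10.0.0.3 (expiry=62+2=64). clock=62
Op 13: tick 1 -> clock=63.
Op 14: tick 10 -> clock=73. purged={b.com}
Op 15: insert d.com -> 10.0.0.5 (expiry=73+2=75). clock=73
Op 16: tick 11 -> clock=84. purged={d.com}
Op 17: tick 10 -> clock=94.
lookup a.com: not in cache (expired or never inserted)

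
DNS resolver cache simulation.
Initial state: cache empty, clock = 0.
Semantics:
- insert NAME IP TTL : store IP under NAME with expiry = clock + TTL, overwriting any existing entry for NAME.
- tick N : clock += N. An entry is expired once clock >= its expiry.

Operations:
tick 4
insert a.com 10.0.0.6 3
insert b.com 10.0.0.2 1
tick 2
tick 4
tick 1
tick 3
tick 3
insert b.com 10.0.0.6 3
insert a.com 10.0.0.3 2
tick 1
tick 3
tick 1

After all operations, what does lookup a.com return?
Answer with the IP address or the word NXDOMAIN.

Answer: NXDOMAIN

Derivation:
Op 1: tick 4 -> clock=4.
Op 2: insert a.com -> 10.0.0.6 (expiry=4+3=7). clock=4
Op 3: insert b.com -> 10.0.0.2 (expiry=4+1=5). clock=4
Op 4: tick 2 -> clock=6. purged={b.com}
Op 5: tick 4 -> clock=10. purged={a.com}
Op 6: tick 1 -> clock=11.
Op 7: tick 3 -> clock=14.
Op 8: tick 3 -> clock=17.
Op 9: insert b.com -> 10.0.0.6 (expiry=17+3=20). clock=17
Op 10: insert a.com -> 10.0.0.3 (expiry=17+2=19). clock=17
Op 11: tick 1 -> clock=18.
Op 12: tick 3 -> clock=21. purged={a.com,b.com}
Op 13: tick 1 -> clock=22.
lookup a.com: not in cache (expired or never inserted)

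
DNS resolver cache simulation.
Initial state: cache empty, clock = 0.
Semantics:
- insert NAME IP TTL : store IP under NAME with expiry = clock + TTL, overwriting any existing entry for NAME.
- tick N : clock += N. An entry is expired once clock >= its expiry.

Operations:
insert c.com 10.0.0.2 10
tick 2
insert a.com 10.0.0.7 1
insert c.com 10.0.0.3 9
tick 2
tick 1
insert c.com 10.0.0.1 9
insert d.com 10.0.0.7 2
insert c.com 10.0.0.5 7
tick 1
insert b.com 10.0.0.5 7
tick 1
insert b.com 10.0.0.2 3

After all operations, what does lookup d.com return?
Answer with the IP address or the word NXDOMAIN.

Op 1: insert c.com -> 10.0.0.2 (expiry=0+10=10). clock=0
Op 2: tick 2 -> clock=2.
Op 3: insert a.com -> 10.0.0.7 (expiry=2+1=3). clock=2
Op 4: insert c.com -> 10.0.0.3 (expiry=2+9=11). clock=2
Op 5: tick 2 -> clock=4. purged={a.com}
Op 6: tick 1 -> clock=5.
Op 7: insert c.com -> 10.0.0.1 (expiry=5+9=14). clock=5
Op 8: insert d.com -> 10.0.0.7 (expiry=5+2=7). clock=5
Op 9: insert c.com -> 10.0.0.5 (expiry=5+7=12). clock=5
Op 10: tick 1 -> clock=6.
Op 11: insert b.com -> 10.0.0.5 (expiry=6+7=13). clock=6
Op 12: tick 1 -> clock=7. purged={d.com}
Op 13: insert b.com -> 10.0.0.2 (expiry=7+3=10). clock=7
lookup d.com: not in cache (expired or never inserted)

Answer: NXDOMAIN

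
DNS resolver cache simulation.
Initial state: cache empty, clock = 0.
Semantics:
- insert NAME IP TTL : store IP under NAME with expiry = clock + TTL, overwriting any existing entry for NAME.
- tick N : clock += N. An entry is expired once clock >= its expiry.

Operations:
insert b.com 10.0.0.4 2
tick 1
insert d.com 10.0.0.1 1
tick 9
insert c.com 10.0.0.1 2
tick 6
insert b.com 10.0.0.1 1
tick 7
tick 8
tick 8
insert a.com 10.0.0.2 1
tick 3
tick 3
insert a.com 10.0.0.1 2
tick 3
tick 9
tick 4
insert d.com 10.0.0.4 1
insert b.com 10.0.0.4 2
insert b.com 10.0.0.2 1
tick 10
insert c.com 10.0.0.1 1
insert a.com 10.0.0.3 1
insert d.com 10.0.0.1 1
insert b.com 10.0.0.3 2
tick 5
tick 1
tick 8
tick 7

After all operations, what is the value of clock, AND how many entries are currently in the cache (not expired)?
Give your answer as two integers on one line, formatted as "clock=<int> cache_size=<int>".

Answer: clock=92 cache_size=0

Derivation:
Op 1: insert b.com -> 10.0.0.4 (expiry=0+2=2). clock=0
Op 2: tick 1 -> clock=1.
Op 3: insert d.com -> 10.0.0.1 (expiry=1+1=2). clock=1
Op 4: tick 9 -> clock=10. purged={b.com,d.com}
Op 5: insert c.com -> 10.0.0.1 (expiry=10+2=12). clock=10
Op 6: tick 6 -> clock=16. purged={c.com}
Op 7: insert b.com -> 10.0.0.1 (expiry=16+1=17). clock=16
Op 8: tick 7 -> clock=23. purged={b.com}
Op 9: tick 8 -> clock=31.
Op 10: tick 8 -> clock=39.
Op 11: insert a.com -> 10.0.0.2 (expiry=39+1=40). clock=39
Op 12: tick 3 -> clock=42. purged={a.com}
Op 13: tick 3 -> clock=45.
Op 14: insert a.com -> 10.0.0.1 (expiry=45+2=47). clock=45
Op 15: tick 3 -> clock=48. purged={a.com}
Op 16: tick 9 -> clock=57.
Op 17: tick 4 -> clock=61.
Op 18: insert d.com -> 10.0.0.4 (expiry=61+1=62). clock=61
Op 19: insert b.com -> 10.0.0.4 (expiry=61+2=63). clock=61
Op 20: insert b.com -> 10.0.0.2 (expiry=61+1=62). clock=61
Op 21: tick 10 -> clock=71. purged={b.com,d.com}
Op 22: insert c.com -> 10.0.0.1 (expiry=71+1=72). clock=71
Op 23: insert a.com -> 10.0.0.3 (expiry=71+1=72). clock=71
Op 24: insert d.com -> 10.0.0.1 (expiry=71+1=72). clock=71
Op 25: insert b.com -> 10.0.0.3 (expiry=71+2=73). clock=71
Op 26: tick 5 -> clock=76. purged={a.com,b.com,c.com,d.com}
Op 27: tick 1 -> clock=77.
Op 28: tick 8 -> clock=85.
Op 29: tick 7 -> clock=92.
Final clock = 92
Final cache (unexpired): {} -> size=0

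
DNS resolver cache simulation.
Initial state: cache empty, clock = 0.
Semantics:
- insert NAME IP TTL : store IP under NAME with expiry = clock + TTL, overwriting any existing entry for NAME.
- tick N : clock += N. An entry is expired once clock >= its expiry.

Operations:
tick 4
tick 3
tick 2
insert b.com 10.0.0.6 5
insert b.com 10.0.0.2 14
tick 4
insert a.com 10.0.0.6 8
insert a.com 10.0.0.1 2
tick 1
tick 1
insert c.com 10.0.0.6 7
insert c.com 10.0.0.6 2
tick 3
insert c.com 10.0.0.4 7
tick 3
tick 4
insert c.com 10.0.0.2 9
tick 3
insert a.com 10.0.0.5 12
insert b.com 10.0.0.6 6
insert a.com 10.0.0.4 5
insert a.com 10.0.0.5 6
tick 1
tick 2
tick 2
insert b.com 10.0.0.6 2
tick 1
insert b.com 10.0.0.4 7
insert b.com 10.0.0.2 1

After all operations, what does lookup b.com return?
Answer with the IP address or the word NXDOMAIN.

Answer: 10.0.0.2

Derivation:
Op 1: tick 4 -> clock=4.
Op 2: tick 3 -> clock=7.
Op 3: tick 2 -> clock=9.
Op 4: insert b.com -> 10.0.0.6 (expiry=9+5=14). clock=9
Op 5: insert b.com -> 10.0.0.2 (expiry=9+14=23). clock=9
Op 6: tick 4 -> clock=13.
Op 7: insert a.com -> 10.0.0.6 (expiry=13+8=21). clock=13
Op 8: insert a.com -> 10.0.0.1 (expiry=13+2=15). clock=13
Op 9: tick 1 -> clock=14.
Op 10: tick 1 -> clock=15. purged={a.com}
Op 11: insert c.com -> 10.0.0.6 (expiry=15+7=22). clock=15
Op 12: insert c.com -> 10.0.0.6 (expiry=15+2=17). clock=15
Op 13: tick 3 -> clock=18. purged={c.com}
Op 14: insert c.com -> 10.0.0.4 (expiry=18+7=25). clock=18
Op 15: tick 3 -> clock=21.
Op 16: tick 4 -> clock=25. purged={b.com,c.com}
Op 17: insert c.com -> 10.0.0.2 (expiry=25+9=34). clock=25
Op 18: tick 3 -> clock=28.
Op 19: insert a.com -> 10.0.0.5 (expiry=28+12=40). clock=28
Op 20: insert b.com -> 10.0.0.6 (expiry=28+6=34). clock=28
Op 21: insert a.com -> 10.0.0.4 (expiry=28+5=33). clock=28
Op 22: insert a.com -> 10.0.0.5 (expiry=28+6=34). clock=28
Op 23: tick 1 -> clock=29.
Op 24: tick 2 -> clock=31.
Op 25: tick 2 -> clock=33.
Op 26: insert b.com -> 10.0.0.6 (expiry=33+2=35). clock=33
Op 27: tick 1 -> clock=34. purged={a.com,c.com}
Op 28: insert b.com -> 10.0.0.4 (expiry=34+7=41). clock=34
Op 29: insert b.com -> 10.0.0.2 (expiry=34+1=35). clock=34
lookup b.com: present, ip=10.0.0.2 expiry=35 > clock=34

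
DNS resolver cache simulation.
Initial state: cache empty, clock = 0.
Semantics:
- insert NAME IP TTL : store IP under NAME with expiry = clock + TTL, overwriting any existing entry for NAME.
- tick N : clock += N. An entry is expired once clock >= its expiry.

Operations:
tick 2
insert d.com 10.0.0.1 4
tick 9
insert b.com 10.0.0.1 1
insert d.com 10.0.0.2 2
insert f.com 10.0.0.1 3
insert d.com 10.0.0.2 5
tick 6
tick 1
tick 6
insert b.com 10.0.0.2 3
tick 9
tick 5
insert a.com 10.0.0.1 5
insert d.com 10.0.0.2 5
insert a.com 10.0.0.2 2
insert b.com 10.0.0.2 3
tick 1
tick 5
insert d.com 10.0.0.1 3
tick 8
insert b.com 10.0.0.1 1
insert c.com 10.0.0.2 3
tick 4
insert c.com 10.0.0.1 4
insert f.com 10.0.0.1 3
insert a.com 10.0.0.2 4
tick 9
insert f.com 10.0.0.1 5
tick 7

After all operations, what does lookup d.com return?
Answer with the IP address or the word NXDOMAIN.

Op 1: tick 2 -> clock=2.
Op 2: insert d.com -> 10.0.0.1 (expiry=2+4=6). clock=2
Op 3: tick 9 -> clock=11. purged={d.com}
Op 4: insert b.com -> 10.0.0.1 (expiry=11+1=12). clock=11
Op 5: insert d.com -> 10.0.0.2 (expiry=11+2=13). clock=11
Op 6: insert f.com -> 10.0.0.1 (expiry=11+3=14). clock=11
Op 7: insert d.com -> 10.0.0.2 (expiry=11+5=16). clock=11
Op 8: tick 6 -> clock=17. purged={b.com,d.com,f.com}
Op 9: tick 1 -> clock=18.
Op 10: tick 6 -> clock=24.
Op 11: insert b.com -> 10.0.0.2 (expiry=24+3=27). clock=24
Op 12: tick 9 -> clock=33. purged={b.com}
Op 13: tick 5 -> clock=38.
Op 14: insert a.com -> 10.0.0.1 (expiry=38+5=43). clock=38
Op 15: insert d.com -> 10.0.0.2 (expiry=38+5=43). clock=38
Op 16: insert a.com -> 10.0.0.2 (expiry=38+2=40). clock=38
Op 17: insert b.com -> 10.0.0.2 (expiry=38+3=41). clock=38
Op 18: tick 1 -> clock=39.
Op 19: tick 5 -> clock=44. purged={a.com,b.com,d.com}
Op 20: insert d.com -> 10.0.0.1 (expiry=44+3=47). clock=44
Op 21: tick 8 -> clock=52. purged={d.com}
Op 22: insert b.com -> 10.0.0.1 (expiry=52+1=53). clock=52
Op 23: insert c.com -> 10.0.0.2 (expiry=52+3=55). clock=52
Op 24: tick 4 -> clock=56. purged={b.com,c.com}
Op 25: insert c.com -> 10.0.0.1 (expiry=56+4=60). clock=56
Op 26: insert f.com -> 10.0.0.1 (expiry=56+3=59). clock=56
Op 27: insert a.com -> 10.0.0.2 (expiry=56+4=60). clock=56
Op 28: tick 9 -> clock=65. purged={a.com,c.com,f.com}
Op 29: insert f.com -> 10.0.0.1 (expiry=65+5=70). clock=65
Op 30: tick 7 -> clock=72. purged={f.com}
lookup d.com: not in cache (expired or never inserted)

Answer: NXDOMAIN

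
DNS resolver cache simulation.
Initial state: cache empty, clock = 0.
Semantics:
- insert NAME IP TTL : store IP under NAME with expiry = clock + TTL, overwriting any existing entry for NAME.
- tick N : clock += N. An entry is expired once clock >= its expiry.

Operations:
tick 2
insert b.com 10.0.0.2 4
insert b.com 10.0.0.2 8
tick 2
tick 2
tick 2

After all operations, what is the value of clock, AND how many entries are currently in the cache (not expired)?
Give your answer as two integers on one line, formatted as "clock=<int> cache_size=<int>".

Op 1: tick 2 -> clock=2.
Op 2: insert b.com -> 10.0.0.2 (expiry=2+4=6). clock=2
Op 3: insert b.com -> 10.0.0.2 (expiry=2+8=10). clock=2
Op 4: tick 2 -> clock=4.
Op 5: tick 2 -> clock=6.
Op 6: tick 2 -> clock=8.
Final clock = 8
Final cache (unexpired): {b.com} -> size=1

Answer: clock=8 cache_size=1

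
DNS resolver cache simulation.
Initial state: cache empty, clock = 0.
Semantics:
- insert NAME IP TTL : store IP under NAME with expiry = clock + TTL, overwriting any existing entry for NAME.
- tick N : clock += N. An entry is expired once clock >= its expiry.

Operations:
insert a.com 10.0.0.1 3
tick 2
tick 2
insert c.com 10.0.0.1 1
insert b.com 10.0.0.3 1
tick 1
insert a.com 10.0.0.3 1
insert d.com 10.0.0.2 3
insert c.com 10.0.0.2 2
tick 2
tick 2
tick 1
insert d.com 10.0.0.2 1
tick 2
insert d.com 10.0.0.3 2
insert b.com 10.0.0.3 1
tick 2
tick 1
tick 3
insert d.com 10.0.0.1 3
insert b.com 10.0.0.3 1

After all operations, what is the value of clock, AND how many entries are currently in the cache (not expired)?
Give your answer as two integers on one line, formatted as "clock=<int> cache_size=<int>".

Answer: clock=18 cache_size=2

Derivation:
Op 1: insert a.com -> 10.0.0.1 (expiry=0+3=3). clock=0
Op 2: tick 2 -> clock=2.
Op 3: tick 2 -> clock=4. purged={a.com}
Op 4: insert c.com -> 10.0.0.1 (expiry=4+1=5). clock=4
Op 5: insert b.com -> 10.0.0.3 (expiry=4+1=5). clock=4
Op 6: tick 1 -> clock=5. purged={b.com,c.com}
Op 7: insert a.com -> 10.0.0.3 (expiry=5+1=6). clock=5
Op 8: insert d.com -> 10.0.0.2 (expiry=5+3=8). clock=5
Op 9: insert c.com -> 10.0.0.2 (expiry=5+2=7). clock=5
Op 10: tick 2 -> clock=7. purged={a.com,c.com}
Op 11: tick 2 -> clock=9. purged={d.com}
Op 12: tick 1 -> clock=10.
Op 13: insert d.com -> 10.0.0.2 (expiry=10+1=11). clock=10
Op 14: tick 2 -> clock=12. purged={d.com}
Op 15: insert d.com -> 10.0.0.3 (expiry=12+2=14). clock=12
Op 16: insert b.com -> 10.0.0.3 (expiry=12+1=13). clock=12
Op 17: tick 2 -> clock=14. purged={b.com,d.com}
Op 18: tick 1 -> clock=15.
Op 19: tick 3 -> clock=18.
Op 20: insert d.com -> 10.0.0.1 (expiry=18+3=21). clock=18
Op 21: insert b.com -> 10.0.0.3 (expiry=18+1=19). clock=18
Final clock = 18
Final cache (unexpired): {b.com,d.com} -> size=2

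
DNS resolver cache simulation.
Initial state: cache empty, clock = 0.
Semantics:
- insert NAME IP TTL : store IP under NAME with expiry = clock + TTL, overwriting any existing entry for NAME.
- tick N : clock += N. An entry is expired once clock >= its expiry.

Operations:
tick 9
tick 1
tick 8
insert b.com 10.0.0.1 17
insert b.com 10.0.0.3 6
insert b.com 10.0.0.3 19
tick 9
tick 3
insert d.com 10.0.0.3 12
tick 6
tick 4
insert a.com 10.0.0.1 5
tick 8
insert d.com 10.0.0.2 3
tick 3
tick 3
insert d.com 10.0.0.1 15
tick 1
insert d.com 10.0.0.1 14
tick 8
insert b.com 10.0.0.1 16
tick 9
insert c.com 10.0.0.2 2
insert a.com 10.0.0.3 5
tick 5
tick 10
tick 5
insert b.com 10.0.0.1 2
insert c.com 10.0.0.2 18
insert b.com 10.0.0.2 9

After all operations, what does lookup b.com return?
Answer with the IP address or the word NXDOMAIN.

Op 1: tick 9 -> clock=9.
Op 2: tick 1 -> clock=10.
Op 3: tick 8 -> clock=18.
Op 4: insert b.com -> 10.0.0.1 (expiry=18+17=35). clock=18
Op 5: insert b.com -> 10.0.0.3 (expiry=18+6=24). clock=18
Op 6: insert b.com -> 10.0.0.3 (expiry=18+19=37). clock=18
Op 7: tick 9 -> clock=27.
Op 8: tick 3 -> clock=30.
Op 9: insert d.com -> 10.0.0.3 (expiry=30+12=42). clock=30
Op 10: tick 6 -> clock=36.
Op 11: tick 4 -> clock=40. purged={b.com}
Op 12: insert a.com -> 10.0.0.1 (expiry=40+5=45). clock=40
Op 13: tick 8 -> clock=48. purged={a.com,d.com}
Op 14: insert d.com -> 10.0.0.2 (expiry=48+3=51). clock=48
Op 15: tick 3 -> clock=51. purged={d.com}
Op 16: tick 3 -> clock=54.
Op 17: insert d.com -> 10.0.0.1 (expiry=54+15=69). clock=54
Op 18: tick 1 -> clock=55.
Op 19: insert d.com -> 10.0.0.1 (expiry=55+14=69). clock=55
Op 20: tick 8 -> clock=63.
Op 21: insert b.com -> 10.0.0.1 (expiry=63+16=79). clock=63
Op 22: tick 9 -> clock=72. purged={d.com}
Op 23: insert c.com -> 10.0.0.2 (expiry=72+2=74). clock=72
Op 24: insert a.com -> 10.0.0.3 (expiry=72+5=77). clock=72
Op 25: tick 5 -> clock=77. purged={a.com,c.com}
Op 26: tick 10 -> clock=87. purged={b.com}
Op 27: tick 5 -> clock=92.
Op 28: insert b.com -> 10.0.0.1 (expiry=92+2=94). clock=92
Op 29: insert c.com -> 10.0.0.2 (expiry=92+18=110). clock=92
Op 30: insert b.com -> 10.0.0.2 (expiry=92+9=101). clock=92
lookup b.com: present, ip=10.0.0.2 expiry=101 > clock=92

Answer: 10.0.0.2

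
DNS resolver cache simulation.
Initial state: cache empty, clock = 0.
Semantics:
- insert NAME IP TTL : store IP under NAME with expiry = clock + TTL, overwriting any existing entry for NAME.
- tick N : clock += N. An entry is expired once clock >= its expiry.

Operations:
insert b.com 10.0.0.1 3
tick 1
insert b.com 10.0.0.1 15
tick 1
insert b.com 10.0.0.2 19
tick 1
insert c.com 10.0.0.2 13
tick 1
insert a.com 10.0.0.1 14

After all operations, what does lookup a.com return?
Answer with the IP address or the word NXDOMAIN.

Answer: 10.0.0.1

Derivation:
Op 1: insert b.com -> 10.0.0.1 (expiry=0+3=3). clock=0
Op 2: tick 1 -> clock=1.
Op 3: insert b.com -> 10.0.0.1 (expiry=1+15=16). clock=1
Op 4: tick 1 -> clock=2.
Op 5: insert b.com -> 10.0.0.2 (expiry=2+19=21). clock=2
Op 6: tick 1 -> clock=3.
Op 7: insert c.com -> 10.0.0.2 (expiry=3+13=16). clock=3
Op 8: tick 1 -> clock=4.
Op 9: insert a.com -> 10.0.0.1 (expiry=4+14=18). clock=4
lookup a.com: present, ip=10.0.0.1 expiry=18 > clock=4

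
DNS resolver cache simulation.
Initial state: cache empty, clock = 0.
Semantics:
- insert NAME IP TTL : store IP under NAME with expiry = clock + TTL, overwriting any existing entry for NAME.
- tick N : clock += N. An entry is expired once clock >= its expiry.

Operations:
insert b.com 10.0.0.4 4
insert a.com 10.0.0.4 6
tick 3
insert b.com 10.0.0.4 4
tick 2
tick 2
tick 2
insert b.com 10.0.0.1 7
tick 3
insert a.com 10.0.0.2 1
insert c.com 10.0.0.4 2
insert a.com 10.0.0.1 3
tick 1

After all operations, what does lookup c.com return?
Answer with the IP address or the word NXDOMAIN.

Answer: 10.0.0.4

Derivation:
Op 1: insert b.com -> 10.0.0.4 (expiry=0+4=4). clock=0
Op 2: insert a.com -> 10.0.0.4 (expiry=0+6=6). clock=0
Op 3: tick 3 -> clock=3.
Op 4: insert b.com -> 10.0.0.4 (expiry=3+4=7). clock=3
Op 5: tick 2 -> clock=5.
Op 6: tick 2 -> clock=7. purged={a.com,b.com}
Op 7: tick 2 -> clock=9.
Op 8: insert b.com -> 10.0.0.1 (expiry=9+7=16). clock=9
Op 9: tick 3 -> clock=12.
Op 10: insert a.com -> 10.0.0.2 (expiry=12+1=13). clock=12
Op 11: insert c.com -> 10.0.0.4 (expiry=12+2=14). clock=12
Op 12: insert a.com -> 10.0.0.1 (expiry=12+3=15). clock=12
Op 13: tick 1 -> clock=13.
lookup c.com: present, ip=10.0.0.4 expiry=14 > clock=13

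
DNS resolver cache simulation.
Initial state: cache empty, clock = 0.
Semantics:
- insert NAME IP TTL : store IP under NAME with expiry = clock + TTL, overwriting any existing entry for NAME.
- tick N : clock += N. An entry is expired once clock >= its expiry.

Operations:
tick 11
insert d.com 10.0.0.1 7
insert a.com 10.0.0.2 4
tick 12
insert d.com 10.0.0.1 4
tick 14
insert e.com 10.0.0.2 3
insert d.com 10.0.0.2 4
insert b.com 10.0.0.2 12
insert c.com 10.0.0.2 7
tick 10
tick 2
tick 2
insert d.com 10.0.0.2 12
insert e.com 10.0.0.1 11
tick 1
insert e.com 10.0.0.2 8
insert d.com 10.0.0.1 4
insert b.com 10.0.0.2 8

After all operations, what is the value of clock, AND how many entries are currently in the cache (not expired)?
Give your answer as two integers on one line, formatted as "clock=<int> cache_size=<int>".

Answer: clock=52 cache_size=3

Derivation:
Op 1: tick 11 -> clock=11.
Op 2: insert d.com -> 10.0.0.1 (expiry=11+7=18). clock=11
Op 3: insert a.com -> 10.0.0.2 (expiry=11+4=15). clock=11
Op 4: tick 12 -> clock=23. purged={a.com,d.com}
Op 5: insert d.com -> 10.0.0.1 (expiry=23+4=27). clock=23
Op 6: tick 14 -> clock=37. purged={d.com}
Op 7: insert e.com -> 10.0.0.2 (expiry=37+3=40). clock=37
Op 8: insert d.com -> 10.0.0.2 (expiry=37+4=41). clock=37
Op 9: insert b.com -> 10.0.0.2 (expiry=37+12=49). clock=37
Op 10: insert c.com -> 10.0.0.2 (expiry=37+7=44). clock=37
Op 11: tick 10 -> clock=47. purged={c.com,d.com,e.com}
Op 12: tick 2 -> clock=49. purged={b.com}
Op 13: tick 2 -> clock=51.
Op 14: insert d.com -> 10.0.0.2 (expiry=51+12=63). clock=51
Op 15: insert e.com -> 10.0.0.1 (expiry=51+11=62). clock=51
Op 16: tick 1 -> clock=52.
Op 17: insert e.com -> 10.0.0.2 (expiry=52+8=60). clock=52
Op 18: insert d.com -> 10.0.0.1 (expiry=52+4=56). clock=52
Op 19: insert b.com -> 10.0.0.2 (expiry=52+8=60). clock=52
Final clock = 52
Final cache (unexpired): {b.com,d.com,e.com} -> size=3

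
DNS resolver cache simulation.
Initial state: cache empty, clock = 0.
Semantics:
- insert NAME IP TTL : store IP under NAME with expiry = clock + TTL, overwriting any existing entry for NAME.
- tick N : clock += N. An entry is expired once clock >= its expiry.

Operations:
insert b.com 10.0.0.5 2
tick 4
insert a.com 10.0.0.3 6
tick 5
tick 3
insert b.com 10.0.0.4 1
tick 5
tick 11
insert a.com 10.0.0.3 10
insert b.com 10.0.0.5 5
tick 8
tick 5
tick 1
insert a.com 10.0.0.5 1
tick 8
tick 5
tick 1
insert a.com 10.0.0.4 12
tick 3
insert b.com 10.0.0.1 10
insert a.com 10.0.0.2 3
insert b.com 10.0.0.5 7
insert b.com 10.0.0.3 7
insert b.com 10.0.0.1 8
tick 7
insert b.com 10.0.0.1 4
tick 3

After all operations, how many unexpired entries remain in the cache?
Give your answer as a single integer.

Op 1: insert b.com -> 10.0.0.5 (expiry=0+2=2). clock=0
Op 2: tick 4 -> clock=4. purged={b.com}
Op 3: insert a.com -> 10.0.0.3 (expiry=4+6=10). clock=4
Op 4: tick 5 -> clock=9.
Op 5: tick 3 -> clock=12. purged={a.com}
Op 6: insert b.com -> 10.0.0.4 (expiry=12+1=13). clock=12
Op 7: tick 5 -> clock=17. purged={b.com}
Op 8: tick 11 -> clock=28.
Op 9: insert a.com -> 10.0.0.3 (expiry=28+10=38). clock=28
Op 10: insert b.com -> 10.0.0.5 (expiry=28+5=33). clock=28
Op 11: tick 8 -> clock=36. purged={b.com}
Op 12: tick 5 -> clock=41. purged={a.com}
Op 13: tick 1 -> clock=42.
Op 14: insert a.com -> 10.0.0.5 (expiry=42+1=43). clock=42
Op 15: tick 8 -> clock=50. purged={a.com}
Op 16: tick 5 -> clock=55.
Op 17: tick 1 -> clock=56.
Op 18: insert a.com -> 10.0.0.4 (expiry=56+12=68). clock=56
Op 19: tick 3 -> clock=59.
Op 20: insert b.com -> 10.0.0.1 (expiry=59+10=69). clock=59
Op 21: insert a.com -> 10.0.0.2 (expiry=59+3=62). clock=59
Op 22: insert b.com -> 10.0.0.5 (expiry=59+7=66). clock=59
Op 23: insert b.com -> 10.0.0.3 (expiry=59+7=66). clock=59
Op 24: insert b.com -> 10.0.0.1 (expiry=59+8=67). clock=59
Op 25: tick 7 -> clock=66. purged={a.com}
Op 26: insert b.com -> 10.0.0.1 (expiry=66+4=70). clock=66
Op 27: tick 3 -> clock=69.
Final cache (unexpired): {b.com} -> size=1

Answer: 1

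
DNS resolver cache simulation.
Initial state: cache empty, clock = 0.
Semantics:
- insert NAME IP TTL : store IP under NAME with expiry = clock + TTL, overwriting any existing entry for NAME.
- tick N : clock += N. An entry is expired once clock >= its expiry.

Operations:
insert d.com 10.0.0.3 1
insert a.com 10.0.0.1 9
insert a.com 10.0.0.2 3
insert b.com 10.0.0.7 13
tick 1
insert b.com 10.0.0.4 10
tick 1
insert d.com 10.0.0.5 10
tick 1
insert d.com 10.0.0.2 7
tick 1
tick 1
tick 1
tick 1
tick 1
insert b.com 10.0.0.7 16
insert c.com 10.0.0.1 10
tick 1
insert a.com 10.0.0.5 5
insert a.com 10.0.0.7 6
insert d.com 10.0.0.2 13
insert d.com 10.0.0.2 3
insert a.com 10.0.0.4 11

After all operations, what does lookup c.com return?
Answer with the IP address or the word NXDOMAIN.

Answer: 10.0.0.1

Derivation:
Op 1: insert d.com -> 10.0.0.3 (expiry=0+1=1). clock=0
Op 2: insert a.com -> 10.0.0.1 (expiry=0+9=9). clock=0
Op 3: insert a.com -> 10.0.0.2 (expiry=0+3=3). clock=0
Op 4: insert b.com -> 10.0.0.7 (expiry=0+13=13). clock=0
Op 5: tick 1 -> clock=1. purged={d.com}
Op 6: insert b.com -> 10.0.0.4 (expiry=1+10=11). clock=1
Op 7: tick 1 -> clock=2.
Op 8: insert d.com -> 10.0.0.5 (expiry=2+10=12). clock=2
Op 9: tick 1 -> clock=3. purged={a.com}
Op 10: insert d.com -> 10.0.0.2 (expiry=3+7=10). clock=3
Op 11: tick 1 -> clock=4.
Op 12: tick 1 -> clock=5.
Op 13: tick 1 -> clock=6.
Op 14: tick 1 -> clock=7.
Op 15: tick 1 -> clock=8.
Op 16: insert b.com -> 10.0.0.7 (expiry=8+16=24). clock=8
Op 17: insert c.com -> 10.0.0.1 (expiry=8+10=18). clock=8
Op 18: tick 1 -> clock=9.
Op 19: insert a.com -> 10.0.0.5 (expiry=9+5=14). clock=9
Op 20: insert a.com -> 10.0.0.7 (expiry=9+6=15). clock=9
Op 21: insert d.com -> 10.0.0.2 (expiry=9+13=22). clock=9
Op 22: insert d.com -> 10.0.0.2 (expiry=9+3=12). clock=9
Op 23: insert a.com -> 10.0.0.4 (expiry=9+11=20). clock=9
lookup c.com: present, ip=10.0.0.1 expiry=18 > clock=9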